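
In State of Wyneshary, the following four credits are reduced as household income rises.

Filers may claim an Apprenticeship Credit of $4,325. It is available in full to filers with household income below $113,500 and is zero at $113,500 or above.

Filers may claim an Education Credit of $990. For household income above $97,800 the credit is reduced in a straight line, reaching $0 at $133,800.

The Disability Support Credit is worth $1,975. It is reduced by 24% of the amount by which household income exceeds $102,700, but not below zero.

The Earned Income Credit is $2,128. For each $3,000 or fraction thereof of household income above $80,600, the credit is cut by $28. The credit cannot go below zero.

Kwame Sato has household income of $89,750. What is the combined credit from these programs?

Apprenticeship Credit: $89,750 is below the $113,500 cutoff, so the full $4,325 applies.
Education Credit: $89,750 is at or below the $97,800 threshold, so the full $990 applies.
Disability Support Credit: $89,750 is at or below the $102,700 threshold, so the full $1,975 applies.
Earned Income Credit: income exceeds $80,600 by $9,150, which is 4 full-or-partial $3,000 increments; reduction = 4 × $28 = $112, leaving $2,016.
Total: $4,325 + $990 + $1,975 + $2,016 = $9,306.

$9,306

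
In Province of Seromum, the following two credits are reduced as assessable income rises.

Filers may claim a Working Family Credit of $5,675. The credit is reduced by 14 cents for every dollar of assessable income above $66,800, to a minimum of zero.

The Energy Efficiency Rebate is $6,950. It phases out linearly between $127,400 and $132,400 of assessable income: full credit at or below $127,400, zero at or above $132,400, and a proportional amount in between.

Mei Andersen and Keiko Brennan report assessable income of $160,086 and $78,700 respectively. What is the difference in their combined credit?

$10,959

Mei ($160,086): Working Family Credit: 14% of the $93,286 excess over $66,800 is $13,060.04 ≥ base, so the credit is $0. Energy Efficiency Rebate: $160,086 is at or above $132,400, so the credit is $0. total $0 + $0 = $0
Keiko ($78,700): Working Family Credit: 14% of the $11,900 excess over $66,800 is $1,666; credit = $5,675 − $1,666 = $4,009. Energy Efficiency Rebate: $78,700 is at or below the $127,400 threshold, so the full $6,950 applies. total $4,009 + $6,950 = $10,959
Difference: |$0 − $10,959| = $10,959.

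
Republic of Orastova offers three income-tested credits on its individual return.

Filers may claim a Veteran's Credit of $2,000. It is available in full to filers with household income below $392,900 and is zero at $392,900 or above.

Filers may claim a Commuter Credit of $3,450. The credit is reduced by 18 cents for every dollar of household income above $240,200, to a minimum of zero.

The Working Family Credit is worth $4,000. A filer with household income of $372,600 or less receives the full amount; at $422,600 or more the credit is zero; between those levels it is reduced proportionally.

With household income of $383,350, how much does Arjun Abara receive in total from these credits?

$5,140

Veteran's Credit: $383,350 is below the $392,900 cutoff, so the full $2,000 applies.
Commuter Credit: 18% of the $143,150 excess over $240,200 is $25,767 ≥ base, so the credit is $0.
Working Family Credit: $383,350 is $10,750 into a $50,000 phase-out range, leaving 39,250/50,000 of the credit: $4,000 × 39,250/50,000 = $3,140.
Total: $2,000 + $0 + $3,140 = $5,140.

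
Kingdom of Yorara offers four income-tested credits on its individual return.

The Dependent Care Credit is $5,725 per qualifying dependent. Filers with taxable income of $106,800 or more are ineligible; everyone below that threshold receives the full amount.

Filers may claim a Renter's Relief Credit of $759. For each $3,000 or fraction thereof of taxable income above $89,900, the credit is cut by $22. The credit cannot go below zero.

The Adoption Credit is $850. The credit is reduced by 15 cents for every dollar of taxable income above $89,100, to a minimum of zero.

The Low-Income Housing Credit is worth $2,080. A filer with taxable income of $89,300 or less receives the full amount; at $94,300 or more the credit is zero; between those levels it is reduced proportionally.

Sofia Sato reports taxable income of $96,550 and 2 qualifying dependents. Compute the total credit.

Dependent Care Credit: base = 2 × $5,725 = $11,450. $96,550 is below the $106,800 cutoff, so the full $11,450 applies.
Renter's Relief Credit: income exceeds $89,900 by $6,650, which is 3 full-or-partial $3,000 increments; reduction = 3 × $22 = $66, leaving $693.
Adoption Credit: 15% of the $7,450 excess over $89,100 is $1,117.50 ≥ base, so the credit is $0.
Low-Income Housing Credit: $96,550 is at or above $94,300, so the credit is $0.
Total: $11,450 + $693 + $0 + $0 = $12,143.

$12,143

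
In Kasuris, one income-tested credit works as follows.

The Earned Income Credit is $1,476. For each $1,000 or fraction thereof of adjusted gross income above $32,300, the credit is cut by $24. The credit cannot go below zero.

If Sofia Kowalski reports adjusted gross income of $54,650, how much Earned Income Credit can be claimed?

Earned Income Credit: income exceeds $32,300 by $22,350, which is 23 full-or-partial $1,000 increments; reduction = 23 × $24 = $552, leaving $924.

$924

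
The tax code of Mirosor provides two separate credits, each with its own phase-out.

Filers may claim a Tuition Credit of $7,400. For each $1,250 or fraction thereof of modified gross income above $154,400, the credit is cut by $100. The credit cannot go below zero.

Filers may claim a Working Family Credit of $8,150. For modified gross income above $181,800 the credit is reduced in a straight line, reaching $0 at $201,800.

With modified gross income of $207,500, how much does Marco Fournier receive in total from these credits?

Tuition Credit: income exceeds $154,400 by $53,100, which is 43 full-or-partial $1,250 increments; reduction = 43 × $100 = $4,300, leaving $3,100.
Working Family Credit: $207,500 is at or above $201,800, so the credit is $0.
Total: $3,100 + $0 = $3,100.

$3,100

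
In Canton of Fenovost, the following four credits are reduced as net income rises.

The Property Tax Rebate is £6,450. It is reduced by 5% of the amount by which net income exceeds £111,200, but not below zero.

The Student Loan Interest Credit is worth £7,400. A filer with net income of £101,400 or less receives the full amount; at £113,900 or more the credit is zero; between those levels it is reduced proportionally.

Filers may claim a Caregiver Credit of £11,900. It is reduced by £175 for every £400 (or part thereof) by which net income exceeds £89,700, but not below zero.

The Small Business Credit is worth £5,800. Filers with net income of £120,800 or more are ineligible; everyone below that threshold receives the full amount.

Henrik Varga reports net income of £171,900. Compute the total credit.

Property Tax Rebate: 5% of the £60,700 excess over £111,200 is £3,035; credit = £6,450 − £3,035 = £3,415.
Student Loan Interest Credit: £171,900 is at or above £113,900, so the credit is £0.
Caregiver Credit: income exceeds £89,700 by £82,200 → 206 increments × £175 = £36,050 ≥ base, so the credit is £0.
Small Business Credit: £171,900 meets or exceeds the £120,800 cutoff, so the credit is £0.
Total: £3,415 + £0 + £0 + £0 = £3,415.

£3,415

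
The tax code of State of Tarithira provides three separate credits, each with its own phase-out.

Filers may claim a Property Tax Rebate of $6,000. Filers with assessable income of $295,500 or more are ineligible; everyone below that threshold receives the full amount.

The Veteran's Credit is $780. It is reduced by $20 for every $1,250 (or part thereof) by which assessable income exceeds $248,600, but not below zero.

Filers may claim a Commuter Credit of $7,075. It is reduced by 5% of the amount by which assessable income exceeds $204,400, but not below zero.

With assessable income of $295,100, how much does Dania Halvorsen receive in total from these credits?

Property Tax Rebate: $295,100 is below the $295,500 cutoff, so the full $6,000 applies.
Veteran's Credit: income exceeds $248,600 by $46,500, which is 38 full-or-partial $1,250 increments; reduction = 38 × $20 = $760, leaving $20.
Commuter Credit: 5% of the $90,700 excess over $204,400 is $4,535; credit = $7,075 − $4,535 = $2,540.
Total: $6,000 + $20 + $2,540 = $8,560.

$8,560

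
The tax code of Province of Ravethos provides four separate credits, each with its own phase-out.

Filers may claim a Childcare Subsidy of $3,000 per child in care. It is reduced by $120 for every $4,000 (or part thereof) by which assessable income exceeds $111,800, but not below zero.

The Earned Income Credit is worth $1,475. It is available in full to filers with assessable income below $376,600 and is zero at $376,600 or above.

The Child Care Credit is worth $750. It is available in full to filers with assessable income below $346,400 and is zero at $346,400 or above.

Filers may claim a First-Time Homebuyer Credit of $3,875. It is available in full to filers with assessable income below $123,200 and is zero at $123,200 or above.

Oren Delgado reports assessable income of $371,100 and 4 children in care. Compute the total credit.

Childcare Subsidy: base = 4 × $3,000 = $12,000. income exceeds $111,800 by $259,300, which is 65 full-or-partial $4,000 increments; reduction = 65 × $120 = $7,800, leaving $4,200.
Earned Income Credit: $371,100 is below the $376,600 cutoff, so the full $1,475 applies.
Child Care Credit: $371,100 meets or exceeds the $346,400 cutoff, so the credit is $0.
First-Time Homebuyer Credit: $371,100 meets or exceeds the $123,200 cutoff, so the credit is $0.
Total: $4,200 + $1,475 + $0 + $0 = $5,675.

$5,675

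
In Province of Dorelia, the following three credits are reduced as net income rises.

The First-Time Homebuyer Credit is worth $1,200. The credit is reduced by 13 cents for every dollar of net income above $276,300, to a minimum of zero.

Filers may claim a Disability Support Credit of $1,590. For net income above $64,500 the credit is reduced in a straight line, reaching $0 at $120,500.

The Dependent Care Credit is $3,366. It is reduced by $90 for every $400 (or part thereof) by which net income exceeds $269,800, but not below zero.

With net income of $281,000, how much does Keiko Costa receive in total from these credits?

$1,435

First-Time Homebuyer Credit: 13% of the $4,700 excess over $276,300 is $611; credit = $1,200 − $611 = $589.
Disability Support Credit: $281,000 is at or above $120,500, so the credit is $0.
Dependent Care Credit: income exceeds $269,800 by $11,200, which is 28 full-or-partial $400 increments; reduction = 28 × $90 = $2,520, leaving $846.
Total: $589 + $0 + $846 = $1,435.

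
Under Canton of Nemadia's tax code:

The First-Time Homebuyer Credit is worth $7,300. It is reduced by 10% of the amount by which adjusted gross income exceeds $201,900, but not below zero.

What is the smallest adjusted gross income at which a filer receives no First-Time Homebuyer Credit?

The credit falls by 10% of each dollar above $201,900, so it reaches zero when the excess is $7,300 / 10% = $73,000: income = $201,900 + $73,000 = $274,900.

$274,900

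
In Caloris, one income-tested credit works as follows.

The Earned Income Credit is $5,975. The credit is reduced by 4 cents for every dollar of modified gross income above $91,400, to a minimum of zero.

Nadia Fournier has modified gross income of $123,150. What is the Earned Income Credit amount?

$4,705

Earned Income Credit: 4% of the $31,750 excess over $91,400 is $1,270; credit = $5,975 − $1,270 = $4,705.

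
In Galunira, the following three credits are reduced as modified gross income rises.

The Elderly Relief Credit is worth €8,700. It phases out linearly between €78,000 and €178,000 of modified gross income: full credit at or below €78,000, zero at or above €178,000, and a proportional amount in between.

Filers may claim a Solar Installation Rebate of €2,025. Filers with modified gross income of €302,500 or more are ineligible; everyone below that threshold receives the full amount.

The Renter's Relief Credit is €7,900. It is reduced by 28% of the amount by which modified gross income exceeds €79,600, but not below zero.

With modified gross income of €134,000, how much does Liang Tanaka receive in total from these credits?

Elderly Relief Credit: €134,000 is €56,000 into a €100,000 phase-out range, leaving 44,000/100,000 of the credit: €8,700 × 44,000/100,000 = €3,828.
Solar Installation Rebate: €134,000 is below the €302,500 cutoff, so the full €2,025 applies.
Renter's Relief Credit: 28% of the €54,400 excess over €79,600 is €15,232 ≥ base, so the credit is €0.
Total: €3,828 + €2,025 + €0 = €5,853.

€5,853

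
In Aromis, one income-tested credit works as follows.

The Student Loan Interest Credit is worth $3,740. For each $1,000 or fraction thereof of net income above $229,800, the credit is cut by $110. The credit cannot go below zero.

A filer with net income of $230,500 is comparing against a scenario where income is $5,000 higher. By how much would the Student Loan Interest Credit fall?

$550

At $230,500 — income exceeds $229,800 by $700, which is 1 full-or-partial $1,000 increment; reduction = 1 × $110 = $110, leaving $3,630.
At $235,500 — income exceeds $229,800 by $5,700, which is 6 full-or-partial $1,000 increments; reduction = 6 × $110 = $660, leaving $3,080.
Lost: $3,630 − $3,080 = $550.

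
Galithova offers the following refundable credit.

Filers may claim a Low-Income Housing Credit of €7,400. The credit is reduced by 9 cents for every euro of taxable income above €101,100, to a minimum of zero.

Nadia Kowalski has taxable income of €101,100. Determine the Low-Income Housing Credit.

€7,400

Low-Income Housing Credit: €101,100 is at or below the €101,100 threshold, so the full €7,400 applies.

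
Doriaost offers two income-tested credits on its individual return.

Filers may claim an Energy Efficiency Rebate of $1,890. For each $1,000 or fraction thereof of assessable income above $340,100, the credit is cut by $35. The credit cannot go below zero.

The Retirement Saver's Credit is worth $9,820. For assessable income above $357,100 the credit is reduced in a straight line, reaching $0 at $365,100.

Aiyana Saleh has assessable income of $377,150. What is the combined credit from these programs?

$560

Energy Efficiency Rebate: income exceeds $340,100 by $37,050, which is 38 full-or-partial $1,000 increments; reduction = 38 × $35 = $1,330, leaving $560.
Retirement Saver's Credit: $377,150 is at or above $365,100, so the credit is $0.
Total: $560 + $0 = $560.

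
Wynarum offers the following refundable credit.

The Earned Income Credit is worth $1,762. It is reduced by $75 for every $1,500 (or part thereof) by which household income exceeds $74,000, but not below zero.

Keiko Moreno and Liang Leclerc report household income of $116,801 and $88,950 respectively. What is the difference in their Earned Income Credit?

$1,012

Keiko ($116,801): Earned Income Credit: income exceeds $74,000 by $42,801 → 29 increments × $75 = $2,175 ≥ base, so the credit is $0.
Liang ($88,950): Earned Income Credit: income exceeds $74,000 by $14,950, which is 10 full-or-partial $1,500 increments; reduction = 10 × $75 = $750, leaving $1,012.
Difference: |$0 − $1,012| = $1,012.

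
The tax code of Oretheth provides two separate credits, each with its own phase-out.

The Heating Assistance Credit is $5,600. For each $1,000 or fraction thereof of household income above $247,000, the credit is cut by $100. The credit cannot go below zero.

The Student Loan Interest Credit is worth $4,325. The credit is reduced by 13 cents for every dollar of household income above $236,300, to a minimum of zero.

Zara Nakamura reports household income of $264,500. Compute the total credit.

Heating Assistance Credit: income exceeds $247,000 by $17,500, which is 18 full-or-partial $1,000 increments; reduction = 18 × $100 = $1,800, leaving $3,800.
Student Loan Interest Credit: 13% of the $28,200 excess over $236,300 is $3,666; credit = $4,325 − $3,666 = $659.
Total: $3,800 + $659 = $4,459.

$4,459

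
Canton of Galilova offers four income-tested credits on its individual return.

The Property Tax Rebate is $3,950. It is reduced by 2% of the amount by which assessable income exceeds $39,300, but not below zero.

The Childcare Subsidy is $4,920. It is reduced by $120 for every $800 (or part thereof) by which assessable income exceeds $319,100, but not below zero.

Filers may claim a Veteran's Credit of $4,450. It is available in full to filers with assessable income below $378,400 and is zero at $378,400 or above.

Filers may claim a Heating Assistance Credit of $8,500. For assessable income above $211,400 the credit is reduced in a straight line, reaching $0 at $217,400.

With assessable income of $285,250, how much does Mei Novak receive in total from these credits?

$9,370

Property Tax Rebate: 2% of the $245,950 excess over $39,300 is $4,919 ≥ base, so the credit is $0.
Childcare Subsidy: $285,250 is at or below the $319,100 threshold, so the full $4,920 applies.
Veteran's Credit: $285,250 is below the $378,400 cutoff, so the full $4,450 applies.
Heating Assistance Credit: $285,250 is at or above $217,400, so the credit is $0.
Total: $0 + $4,920 + $4,450 + $0 = $9,370.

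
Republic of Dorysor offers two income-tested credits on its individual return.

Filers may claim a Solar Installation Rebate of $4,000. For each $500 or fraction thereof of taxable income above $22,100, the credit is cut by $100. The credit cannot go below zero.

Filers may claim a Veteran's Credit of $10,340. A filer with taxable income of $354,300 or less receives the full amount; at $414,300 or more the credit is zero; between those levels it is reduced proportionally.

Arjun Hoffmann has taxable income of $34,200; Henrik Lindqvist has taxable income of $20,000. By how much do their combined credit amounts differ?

$2,500

Arjun ($34,200): Solar Installation Rebate: income exceeds $22,100 by $12,100, which is 25 full-or-partial $500 increments; reduction = 25 × $100 = $2,500, leaving $1,500. Veteran's Credit: $34,200 is at or below the $354,300 threshold, so the full $10,340 applies. total $1,500 + $10,340 = $11,840
Henrik ($20,000): Solar Installation Rebate: $20,000 is at or below the $22,100 threshold, so the full $4,000 applies. Veteran's Credit: $20,000 is at or below the $354,300 threshold, so the full $10,340 applies. total $4,000 + $10,340 = $14,340
Difference: |$11,840 − $14,340| = $2,500.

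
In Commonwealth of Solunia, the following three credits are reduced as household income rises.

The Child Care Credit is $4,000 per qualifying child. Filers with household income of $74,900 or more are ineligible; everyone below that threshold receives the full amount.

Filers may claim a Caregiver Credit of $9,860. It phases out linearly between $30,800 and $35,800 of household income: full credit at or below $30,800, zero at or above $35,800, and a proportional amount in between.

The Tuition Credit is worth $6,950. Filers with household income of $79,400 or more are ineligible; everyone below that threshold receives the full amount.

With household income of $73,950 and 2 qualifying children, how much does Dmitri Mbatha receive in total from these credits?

Child Care Credit: base = 2 × $4,000 = $8,000. $73,950 is below the $74,900 cutoff, so the full $8,000 applies.
Caregiver Credit: $73,950 is at or above $35,800, so the credit is $0.
Tuition Credit: $73,950 is below the $79,400 cutoff, so the full $6,950 applies.
Total: $8,000 + $0 + $6,950 = $14,950.

$14,950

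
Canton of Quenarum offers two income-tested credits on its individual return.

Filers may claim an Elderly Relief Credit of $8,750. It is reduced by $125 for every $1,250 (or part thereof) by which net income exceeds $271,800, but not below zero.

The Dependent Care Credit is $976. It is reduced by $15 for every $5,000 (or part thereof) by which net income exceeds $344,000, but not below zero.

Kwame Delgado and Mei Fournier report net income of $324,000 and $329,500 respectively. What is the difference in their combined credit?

$625

Kwame ($324,000): Elderly Relief Credit: income exceeds $271,800 by $52,200, which is 42 full-or-partial $1,250 increments; reduction = 42 × $125 = $5,250, leaving $3,500. Dependent Care Credit: $324,000 is at or below the $344,000 threshold, so the full $976 applies. total $3,500 + $976 = $4,476
Mei ($329,500): Elderly Relief Credit: income exceeds $271,800 by $57,700, which is 47 full-or-partial $1,250 increments; reduction = 47 × $125 = $5,875, leaving $2,875. Dependent Care Credit: $329,500 is at or below the $344,000 threshold, so the full $976 applies. total $2,875 + $976 = $3,851
Difference: |$4,476 − $3,851| = $625.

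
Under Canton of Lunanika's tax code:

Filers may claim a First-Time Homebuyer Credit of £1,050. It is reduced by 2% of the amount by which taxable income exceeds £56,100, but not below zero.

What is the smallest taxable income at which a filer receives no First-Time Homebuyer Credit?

The credit falls by 2% of each pound above £56,100, so it reaches zero when the excess is £1,050 / 2% = £52,500: income = £56,100 + £52,500 = £108,600.

£108,600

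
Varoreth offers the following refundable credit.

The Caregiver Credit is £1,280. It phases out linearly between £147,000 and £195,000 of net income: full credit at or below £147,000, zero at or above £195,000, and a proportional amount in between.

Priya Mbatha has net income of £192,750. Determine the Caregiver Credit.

Caregiver Credit: £192,750 is £45,750 into a £48,000 phase-out range, leaving 2,250/48,000 of the credit: £1,280 × 2,250/48,000 = £60.

£60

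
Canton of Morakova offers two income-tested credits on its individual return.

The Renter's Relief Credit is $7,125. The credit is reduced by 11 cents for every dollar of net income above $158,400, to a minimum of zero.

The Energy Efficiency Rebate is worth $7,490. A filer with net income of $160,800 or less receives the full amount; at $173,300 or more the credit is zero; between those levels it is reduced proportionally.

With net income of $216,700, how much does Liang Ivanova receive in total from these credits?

Renter's Relief Credit: 11% of the $58,300 excess over $158,400 is $6,413; credit = $7,125 − $6,413 = $712.
Energy Efficiency Rebate: $216,700 is at or above $173,300, so the credit is $0.
Total: $712 + $0 = $712.

$712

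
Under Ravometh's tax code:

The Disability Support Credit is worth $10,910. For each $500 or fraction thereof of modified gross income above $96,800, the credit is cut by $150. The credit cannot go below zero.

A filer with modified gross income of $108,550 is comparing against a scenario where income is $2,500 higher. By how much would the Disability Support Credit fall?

At $108,550 — income exceeds $96,800 by $11,750, which is 24 full-or-partial $500 increments; reduction = 24 × $150 = $3,600, leaving $7,310.
At $111,050 — income exceeds $96,800 by $14,250, which is 29 full-or-partial $500 increments; reduction = 29 × $150 = $4,350, leaving $6,560.
Lost: $7,310 − $6,560 = $750.

$750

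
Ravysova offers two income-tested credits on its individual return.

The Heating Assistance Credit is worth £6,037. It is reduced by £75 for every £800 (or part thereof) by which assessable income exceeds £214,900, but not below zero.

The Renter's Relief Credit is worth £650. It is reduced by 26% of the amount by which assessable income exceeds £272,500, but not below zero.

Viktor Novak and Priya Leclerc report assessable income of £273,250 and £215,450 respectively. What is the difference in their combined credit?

Viktor (£273,250): Heating Assistance Credit: income exceeds £214,900 by £58,350, which is 73 full-or-partial £800 increments; reduction = 73 × £75 = £5,475, leaving £562. Renter's Relief Credit: 26% of the £750 excess over £272,500 is £195; credit = £650 − £195 = £455. total £562 + £455 = £1,017
Priya (£215,450): Heating Assistance Credit: income exceeds £214,900 by £550, which is 1 full-or-partial £800 increment; reduction = 1 × £75 = £75, leaving £5,962. Renter's Relief Credit: £215,450 is at or below the £272,500 threshold, so the full £650 applies. total £5,962 + £650 = £6,612
Difference: |£1,017 − £6,612| = £5,595.

£5,595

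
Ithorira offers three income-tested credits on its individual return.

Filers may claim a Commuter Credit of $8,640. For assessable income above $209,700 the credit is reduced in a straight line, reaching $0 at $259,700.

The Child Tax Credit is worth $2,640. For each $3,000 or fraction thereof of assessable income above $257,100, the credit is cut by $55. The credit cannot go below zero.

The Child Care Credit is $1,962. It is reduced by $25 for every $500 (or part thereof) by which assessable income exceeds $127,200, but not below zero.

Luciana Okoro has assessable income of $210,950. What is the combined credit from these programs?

Commuter Credit: $210,950 is $1,250 into a $50,000 phase-out range, leaving 48,750/50,000 of the credit: $8,640 × 48,750/50,000 = $8,424.
Child Tax Credit: $210,950 is at or below the $257,100 threshold, so the full $2,640 applies.
Child Care Credit: income exceeds $127,200 by $83,750 → 168 increments × $25 = $4,200 ≥ base, so the credit is $0.
Total: $8,424 + $2,640 + $0 = $11,064.

$11,064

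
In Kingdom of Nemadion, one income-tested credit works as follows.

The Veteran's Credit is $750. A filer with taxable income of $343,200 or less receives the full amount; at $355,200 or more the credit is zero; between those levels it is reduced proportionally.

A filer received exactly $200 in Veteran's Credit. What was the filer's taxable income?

$352,000

$200 is 200/750 of the full $750, so 550/750 of the $12,000 range has been used: income = $343,200 + $12,000 × 550/750 = $352,000.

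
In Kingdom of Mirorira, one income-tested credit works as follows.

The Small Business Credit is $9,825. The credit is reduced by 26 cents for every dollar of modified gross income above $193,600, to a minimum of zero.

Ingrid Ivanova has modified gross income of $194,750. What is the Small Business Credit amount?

$9,526

Small Business Credit: 26% of the $1,150 excess over $193,600 is $299; credit = $9,825 − $299 = $9,526.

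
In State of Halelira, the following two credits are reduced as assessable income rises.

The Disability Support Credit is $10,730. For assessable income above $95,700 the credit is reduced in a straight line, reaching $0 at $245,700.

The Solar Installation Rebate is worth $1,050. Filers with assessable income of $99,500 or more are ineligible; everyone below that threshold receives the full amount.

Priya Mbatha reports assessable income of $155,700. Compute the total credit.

$6,438

Disability Support Credit: $155,700 is $60,000 into a $150,000 phase-out range, leaving 90,000/150,000 of the credit: $10,730 × 90,000/150,000 = $6,438.
Solar Installation Rebate: $155,700 meets or exceeds the $99,500 cutoff, so the credit is $0.
Total: $6,438 + $0 = $6,438.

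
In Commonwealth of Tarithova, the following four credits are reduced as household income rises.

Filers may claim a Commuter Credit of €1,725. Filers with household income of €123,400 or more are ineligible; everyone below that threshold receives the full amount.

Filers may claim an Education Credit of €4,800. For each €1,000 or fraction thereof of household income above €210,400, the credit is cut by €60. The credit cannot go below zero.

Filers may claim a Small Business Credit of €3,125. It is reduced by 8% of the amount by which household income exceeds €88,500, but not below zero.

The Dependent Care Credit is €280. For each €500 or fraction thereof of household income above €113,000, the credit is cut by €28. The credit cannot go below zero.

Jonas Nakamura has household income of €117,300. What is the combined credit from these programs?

Commuter Credit: €117,300 is below the €123,400 cutoff, so the full €1,725 applies.
Education Credit: €117,300 is at or below the €210,400 threshold, so the full €4,800 applies.
Small Business Credit: 8% of the €28,800 excess over €88,500 is €2,304; credit = €3,125 − €2,304 = €821.
Dependent Care Credit: income exceeds €113,000 by €4,300, which is 9 full-or-partial €500 increments; reduction = 9 × €28 = €252, leaving €28.
Total: €1,725 + €4,800 + €821 + €28 = €7,374.

€7,374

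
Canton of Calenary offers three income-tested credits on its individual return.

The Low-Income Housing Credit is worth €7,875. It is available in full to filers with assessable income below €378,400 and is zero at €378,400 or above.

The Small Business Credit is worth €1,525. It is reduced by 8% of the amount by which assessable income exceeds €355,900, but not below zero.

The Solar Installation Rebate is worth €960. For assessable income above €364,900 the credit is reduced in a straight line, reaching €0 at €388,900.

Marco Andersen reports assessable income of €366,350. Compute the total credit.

€9,466

Low-Income Housing Credit: €366,350 is below the €378,400 cutoff, so the full €7,875 applies.
Small Business Credit: 8% of the €10,450 excess over €355,900 is €836; credit = €1,525 − €836 = €689.
Solar Installation Rebate: €366,350 is €1,450 into a €24,000 phase-out range, leaving 22,550/24,000 of the credit: €960 × 22,550/24,000 = €902.
Total: €7,875 + €689 + €902 = €9,466.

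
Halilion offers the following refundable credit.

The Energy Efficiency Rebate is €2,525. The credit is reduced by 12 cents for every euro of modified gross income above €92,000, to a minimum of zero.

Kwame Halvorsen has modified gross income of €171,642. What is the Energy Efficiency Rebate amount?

€0

Energy Efficiency Rebate: 12% of the €79,642 excess over €92,000 is €9,557.04 ≥ base, so the credit is €0.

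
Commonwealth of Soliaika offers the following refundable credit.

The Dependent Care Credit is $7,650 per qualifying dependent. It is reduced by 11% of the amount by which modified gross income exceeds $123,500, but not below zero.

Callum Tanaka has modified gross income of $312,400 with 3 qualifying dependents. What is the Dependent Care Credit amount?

Dependent Care Credit: base = 3 × $7,650 = $22,950. 11% of the $188,900 excess over $123,500 is $20,779; credit = $22,950 − $20,779 = $2,171.

$2,171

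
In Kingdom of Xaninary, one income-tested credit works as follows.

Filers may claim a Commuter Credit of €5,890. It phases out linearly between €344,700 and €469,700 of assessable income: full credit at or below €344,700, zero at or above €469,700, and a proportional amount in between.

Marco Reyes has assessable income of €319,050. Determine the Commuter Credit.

Commuter Credit: €319,050 is at or below the €344,700 threshold, so the full €5,890 applies.

€5,890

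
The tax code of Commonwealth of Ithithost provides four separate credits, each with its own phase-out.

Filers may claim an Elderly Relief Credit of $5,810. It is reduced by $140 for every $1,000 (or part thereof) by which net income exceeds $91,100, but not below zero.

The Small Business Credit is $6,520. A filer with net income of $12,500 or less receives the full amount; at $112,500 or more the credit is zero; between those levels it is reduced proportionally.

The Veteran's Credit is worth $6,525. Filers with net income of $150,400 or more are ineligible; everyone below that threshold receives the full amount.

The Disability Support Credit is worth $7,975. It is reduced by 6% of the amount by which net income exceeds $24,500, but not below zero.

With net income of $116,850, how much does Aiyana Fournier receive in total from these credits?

$11,129

Elderly Relief Credit: income exceeds $91,100 by $25,750, which is 26 full-or-partial $1,000 increments; reduction = 26 × $140 = $3,640, leaving $2,170.
Small Business Credit: $116,850 is at or above $112,500, so the credit is $0.
Veteran's Credit: $116,850 is below the $150,400 cutoff, so the full $6,525 applies.
Disability Support Credit: 6% of the $92,350 excess over $24,500 is $5,541; credit = $7,975 − $5,541 = $2,434.
Total: $2,170 + $0 + $6,525 + $2,434 = $11,129.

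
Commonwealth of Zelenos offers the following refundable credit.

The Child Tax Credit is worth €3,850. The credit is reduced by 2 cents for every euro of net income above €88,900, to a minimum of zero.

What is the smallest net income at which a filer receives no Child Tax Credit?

€281,400

The credit falls by 2% of each euro above €88,900, so it reaches zero when the excess is €3,850 / 2% = €192,500: income = €88,900 + €192,500 = €281,400.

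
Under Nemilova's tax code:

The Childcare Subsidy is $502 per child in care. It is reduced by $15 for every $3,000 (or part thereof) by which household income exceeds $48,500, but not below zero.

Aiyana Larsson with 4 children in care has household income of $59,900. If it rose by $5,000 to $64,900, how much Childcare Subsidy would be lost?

At $59,900 — base = 4 × $502 = $2,008. income exceeds $48,500 by $11,400, which is 4 full-or-partial $3,000 increments; reduction = 4 × $15 = $60, leaving $1,948.
At $64,900 — base = 4 × $502 = $2,008. income exceeds $48,500 by $16,400, which is 6 full-or-partial $3,000 increments; reduction = 6 × $15 = $90, leaving $1,918.
Lost: $1,948 − $1,918 = $30.

$30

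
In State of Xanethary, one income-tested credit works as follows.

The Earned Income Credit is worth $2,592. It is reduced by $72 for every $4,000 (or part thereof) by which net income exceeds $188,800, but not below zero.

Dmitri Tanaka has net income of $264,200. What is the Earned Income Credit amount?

Earned Income Credit: income exceeds $188,800 by $75,400, which is 19 full-or-partial $4,000 increments; reduction = 19 × $72 = $1,368, leaving $1,224.

$1,224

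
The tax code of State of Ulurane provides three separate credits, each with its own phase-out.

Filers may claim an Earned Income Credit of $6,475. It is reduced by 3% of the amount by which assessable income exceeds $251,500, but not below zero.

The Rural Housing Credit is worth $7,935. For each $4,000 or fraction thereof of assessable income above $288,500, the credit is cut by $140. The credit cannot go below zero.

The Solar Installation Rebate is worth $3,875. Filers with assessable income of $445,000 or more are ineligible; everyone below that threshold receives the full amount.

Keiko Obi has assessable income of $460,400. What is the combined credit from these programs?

Earned Income Credit: 3% of the $208,900 excess over $251,500 is $6,267; credit = $6,475 − $6,267 = $208.
Rural Housing Credit: income exceeds $288,500 by $171,900, which is 43 full-or-partial $4,000 increments; reduction = 43 × $140 = $6,020, leaving $1,915.
Solar Installation Rebate: $460,400 meets or exceeds the $445,000 cutoff, so the credit is $0.
Total: $208 + $1,915 + $0 = $2,123.

$2,123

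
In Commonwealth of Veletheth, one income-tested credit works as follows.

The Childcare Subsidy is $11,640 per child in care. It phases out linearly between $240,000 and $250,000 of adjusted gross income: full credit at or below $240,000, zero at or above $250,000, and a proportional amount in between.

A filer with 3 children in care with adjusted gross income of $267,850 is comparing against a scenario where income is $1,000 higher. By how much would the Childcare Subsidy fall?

At $267,850 — base = 3 × $11,640 = $34,920. $267,850 is at or above $250,000, so the credit is $0.
At $268,850 — base = 3 × $11,640 = $34,920. $268,850 is at or above $250,000, so the credit is $0.
Lost: $0 − $0 = $0.

$0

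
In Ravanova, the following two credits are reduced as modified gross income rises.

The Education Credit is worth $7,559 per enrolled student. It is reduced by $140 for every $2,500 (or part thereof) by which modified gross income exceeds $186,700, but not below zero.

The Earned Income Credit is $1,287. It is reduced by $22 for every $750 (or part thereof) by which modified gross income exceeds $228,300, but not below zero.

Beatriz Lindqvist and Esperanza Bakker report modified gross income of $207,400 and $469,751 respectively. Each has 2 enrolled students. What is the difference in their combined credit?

Beatriz ($207,400): Education Credit: base = 2 × $7,559 = $15,118. income exceeds $186,700 by $20,700, which is 9 full-or-partial $2,500 increments; reduction = 9 × $140 = $1,260, leaving $13,858. Earned Income Credit: $207,400 is at or below the $228,300 threshold, so the full $1,287 applies. total $13,858 + $1,287 = $15,145
Esperanza ($469,751): Education Credit: base = 2 × $7,559 = $15,118. income exceeds $186,700 by $283,051 → 114 increments × $140 = $15,960 ≥ base, so the credit is $0. Earned Income Credit: income exceeds $228,300 by $241,451 → 322 increments × $22 = $7,084 ≥ base, so the credit is $0. total $0 + $0 = $0
Difference: |$15,145 − $0| = $15,145.

$15,145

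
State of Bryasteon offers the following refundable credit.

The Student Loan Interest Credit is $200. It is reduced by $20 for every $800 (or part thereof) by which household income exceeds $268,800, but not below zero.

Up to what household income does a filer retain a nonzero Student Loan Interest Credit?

After 9 increments the reduction is 9 × $20 = $180, leaving $20; one more increment wipes it out. Increment 9 ends at excess 9 × $800 = $7,200, so the highest qualifying income is $268,800 + $7,200 = $276,000.

$276,000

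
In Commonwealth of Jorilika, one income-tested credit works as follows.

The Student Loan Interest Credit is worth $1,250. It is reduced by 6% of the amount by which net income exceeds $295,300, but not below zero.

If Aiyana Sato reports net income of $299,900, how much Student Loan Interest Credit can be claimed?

Student Loan Interest Credit: 6% of the $4,600 excess over $295,300 is $276; credit = $1,250 − $276 = $974.

$974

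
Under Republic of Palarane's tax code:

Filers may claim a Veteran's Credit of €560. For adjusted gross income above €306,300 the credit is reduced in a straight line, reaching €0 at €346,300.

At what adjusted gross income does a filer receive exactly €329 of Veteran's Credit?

€329 is 329/560 of the full €560, so 231/560 of the €40,000 range has been used: income = €306,300 + €40,000 × 231/560 = €322,800.

€322,800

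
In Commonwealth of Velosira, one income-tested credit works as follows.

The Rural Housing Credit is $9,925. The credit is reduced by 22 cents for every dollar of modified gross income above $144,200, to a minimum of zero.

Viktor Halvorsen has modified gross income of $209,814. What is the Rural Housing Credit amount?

Rural Housing Credit: 22% of the $65,614 excess over $144,200 is $14,435.08 ≥ base, so the credit is $0.

$0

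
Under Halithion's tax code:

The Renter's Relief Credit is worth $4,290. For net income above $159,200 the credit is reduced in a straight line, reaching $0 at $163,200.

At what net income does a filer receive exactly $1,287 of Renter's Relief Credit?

$162,000

$1,287 is 1,287/4,290 of the full $4,290, so 3,003/4,290 of the $4,000 range has been used: income = $159,200 + $4,000 × 3,003/4,290 = $162,000.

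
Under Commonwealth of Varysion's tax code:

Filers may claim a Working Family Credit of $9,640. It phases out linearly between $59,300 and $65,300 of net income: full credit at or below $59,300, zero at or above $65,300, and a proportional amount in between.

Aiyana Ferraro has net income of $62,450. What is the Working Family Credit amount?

Working Family Credit: $62,450 is $3,150 into a $6,000 phase-out range, leaving 2,850/6,000 of the credit: $9,640 × 2,850/6,000 = $4,579.

$4,579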